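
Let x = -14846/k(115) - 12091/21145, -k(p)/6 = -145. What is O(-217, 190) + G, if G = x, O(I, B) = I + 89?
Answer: -267914504/1839615 ≈ -145.64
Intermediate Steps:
k(p) = 870 (k(p) = -6*(-145) = 870)
O(I, B) = 89 + I
x = -32443784/1839615 (x = -14846/870 - 12091/21145 = -14846*1/870 - 12091*1/21145 = -7423/435 - 12091/21145 = -32443784/1839615 ≈ -17.636)
G = -32443784/1839615 ≈ -17.636
O(-217, 190) + G = (89 - 217) - 32443784/1839615 = -128 - 32443784/1839615 = -267914504/1839615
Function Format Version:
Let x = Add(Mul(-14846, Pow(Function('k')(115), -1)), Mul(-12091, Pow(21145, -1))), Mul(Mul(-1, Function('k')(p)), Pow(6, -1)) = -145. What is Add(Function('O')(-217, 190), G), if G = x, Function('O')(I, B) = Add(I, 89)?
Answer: Rational(-267914504, 1839615) ≈ -145.64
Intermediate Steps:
Function('k')(p) = 870 (Function('k')(p) = Mul(-6, -145) = 870)
Function('O')(I, B) = Add(89, I)
x = Rational(-32443784, 1839615) (x = Add(Mul(-14846, Pow(870, -1)), Mul(-12091, Pow(21145, -1))) = Add(Mul(-14846, Rational(1, 870)), Mul(-12091, Rational(1, 21145))) = Add(Rational(-7423, 435), Rational(-12091, 21145)) = Rational(-32443784, 1839615) ≈ -17.636)
G = Rational(-32443784, 1839615) ≈ -17.636
Add(Function('O')(-217, 190), G) = Add(Add(89, -217), Rational(-32443784, 1839615)) = Add(-128, Rational(-32443784, 1839615)) = Rational(-267914504, 1839615)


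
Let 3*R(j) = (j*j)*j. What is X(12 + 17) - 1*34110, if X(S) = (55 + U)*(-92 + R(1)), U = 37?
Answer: -127630/3 ≈ -42543.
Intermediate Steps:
R(j) = j**3/3 (R(j) = ((j*j)*j)/3 = (j**2*j)/3 = j**3/3)
X(S) = -25300/3 (X(S) = (55 + 37)*(-92 + (1/3)*1**3) = 92*(-92 + (1/3)*1) = 92*(-92 + 1/3) = 92*(-275/3) = -25300/3)
X(12 + 17) - 1*34110 = -25300/3 - 1*34110 = -25300/3 - 34110 = -127630/3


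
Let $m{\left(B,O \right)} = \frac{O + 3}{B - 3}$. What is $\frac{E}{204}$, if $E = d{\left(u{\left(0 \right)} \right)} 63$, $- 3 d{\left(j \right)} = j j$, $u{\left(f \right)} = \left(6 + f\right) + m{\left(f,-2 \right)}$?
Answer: $- \frac{119}{36} \approx -3.3056$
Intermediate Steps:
$m{\left(B,O \right)} = \frac{3 + O}{-3 + B}$
$u{\left(f \right)} = 6 + f + \frac{1}{-3 + f}$ ($u{\left(f \right)} = \left(6 + f\right) + \frac{3 - 2}{-3 + f} = \left(6 + f\right) + \frac{1}{-3 + f} 1 = \left(6 + f\right) + \frac{1}{-3 + f} = 6 + f + \frac{1}{-3 + f}$)
$d{\left(j \right)} = - \frac{j^{2}}{3}$ ($d{\left(j \right)} = - \frac{j j}{3} = - \frac{j^{2}}{3}$)
$E = - \frac{2023}{3}$ ($E = - \frac{\left(\frac{1 + \left(-3 + 0\right) \left(6 + 0\right)}{-3 + 0}\right)^{2}}{3} \cdot 63 = - \frac{\left(\frac{1 - 18}{-3}\right)^{2}}{3} \cdot 63 = - \frac{\left(- \frac{1 - 18}{3}\right)^{2}}{3} \cdot 63 = - \frac{\left(\left(- \frac{1}{3}\right) \left(-17\right)\right)^{2}}{3} \cdot 63 = - \frac{\left(\frac{17}{3}\right)^{2}}{3} \cdot 63 = \left(- \frac{1}{3}\right) \frac{289}{9} \cdot 63 = \left(- \frac{289}{27}\right) 63 = - \frac{2023}{3} \approx -674.33$)
$\frac{E}{204} = - \frac{2023}{3 \cdot 204} = \left(- \frac{2023}{3}\right) \frac{1}{204} = - \frac{119}{36}$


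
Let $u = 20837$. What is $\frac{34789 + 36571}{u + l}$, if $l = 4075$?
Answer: $\frac{4460}{1557} \approx 2.8645$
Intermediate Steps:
$\frac{34789 + 36571}{u + l} = \frac{34789 + 36571}{20837 + 4075} = \frac{71360}{24912} = 71360 \cdot \frac{1}{24912} = \frac{4460}{1557}$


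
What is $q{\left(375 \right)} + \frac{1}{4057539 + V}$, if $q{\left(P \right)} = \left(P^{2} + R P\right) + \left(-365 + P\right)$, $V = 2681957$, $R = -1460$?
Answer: $- \frac{2742065040039}{6739496} \approx -4.0687 \cdot 10^{5}$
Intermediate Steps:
$q{\left(P \right)} = -365 + P^{2} - 1459 P$ ($q{\left(P \right)} = \left(P^{2} - 1460 P\right) + \left(-365 + P\right) = -365 + P^{2} - 1459 P$)
$q{\left(375 \right)} + \frac{1}{4057539 + V} = \left(-365 + 375^{2} - 547125\right) + \frac{1}{4057539 + 2681957} = \left(-365 + 140625 - 547125\right) + \frac{1}{6739496} = -406865 + \frac{1}{6739496} = - \frac{2742065040039}{6739496}$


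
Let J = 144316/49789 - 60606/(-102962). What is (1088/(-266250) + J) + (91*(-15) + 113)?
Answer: -426024354869420521/341224337135625 ≈ -1248.5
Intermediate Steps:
J = 8938288063/2563187509 (J = 144316*(1/49789) - 60606*(-1/102962) = 144316/49789 + 30303/51481 = 8938288063/2563187509 ≈ 3.4872)
(1088/(-266250) + J) + (91*(-15) + 113) = (1088/(-266250) + 8938288063/2563187509) + (91*(-15) + 113) = (1088*(-1/266250) + 8938288063/2563187509) + (-1365 + 113) = (-544/133125 + 8938288063/2563187509) - 1252 = 1188515224381979/341224337135625 - 1252 = -426024354869420521/341224337135625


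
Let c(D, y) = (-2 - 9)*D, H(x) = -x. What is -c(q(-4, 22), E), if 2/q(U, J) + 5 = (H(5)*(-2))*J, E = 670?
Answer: 22/215 ≈ 0.10233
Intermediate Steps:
q(U, J) = 2/(-5 + 10*J) (q(U, J) = 2/(-5 + (-1*5*(-2))*J) = 2/(-5 + (-5*(-2))*J) = 2/(-5 + 10*J))
c(D, y) = -11*D
-c(q(-4, 22), E) = -(-11)*2/(5*(-1 + 2*22)) = -(-11)*2/(5*(-1 + 44)) = -(-11)*(2/5)/43 = -(-11)*(2/5)*(1/43) = -(-11)*2/215 = -1*(-22/215) = 22/215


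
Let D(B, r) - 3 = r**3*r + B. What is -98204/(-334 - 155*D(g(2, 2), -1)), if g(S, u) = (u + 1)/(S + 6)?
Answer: 785632/8097 ≈ 97.028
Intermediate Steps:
g(S, u) = (1 + u)/(6 + S)
D(B, r) = 3 + B + r**4 (D(B, r) = 3 + (r**3*r + B) = 3 + (r**4 + B) = 3 + (B + r**4) = 3 + B + r**4)
-98204/(-334 - 155*D(g(2, 2), -1)) = -98204/(-334 - 155*(3 + (1 + 2)/(6 + 2) + (-1)**4)) = -98204/(-334 - 155*(3 + 3/8 + 1)) = -98204/(-334 - 155*35/8) = -98204/(-334 - 5425/8) = -98204/(-8097/8) = -98204*(-8/8097) = 785632/8097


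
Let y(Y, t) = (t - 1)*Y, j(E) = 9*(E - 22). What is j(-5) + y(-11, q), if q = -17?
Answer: -45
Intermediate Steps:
j(E) = -198 + 9*E (j(E) = 9*(-22 + E) = -198 + 9*E)
y(Y, t) = Y*(-1 + t) (y(Y, t) = (-1 + t)*Y = Y*(-1 + t))
j(-5) + y(-11, q) = (-198 + 9*(-5)) - 11*(-1 - 17) = (-198 - 45) - 11*(-18) = -243 + 198 = -45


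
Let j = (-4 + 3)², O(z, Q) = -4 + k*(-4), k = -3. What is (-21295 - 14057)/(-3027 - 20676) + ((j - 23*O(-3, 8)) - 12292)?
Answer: -98553191/7901 ≈ -12474.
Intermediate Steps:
O(z, Q) = 8 (O(z, Q) = -4 - 3*(-4) = -4 + 12 = 8)
j = 1 (j = (-1)² = 1)
(-21295 - 14057)/(-3027 - 20676) + ((j - 23*O(-3, 8)) - 12292) = (-21295 - 14057)/(-3027 - 20676) + ((1 - 23*8) - 12292) = -35352/(-23703) + ((1 - 184) - 12292) = -35352*(-1/23703) + (-183 - 12292) = 11784/7901 - 12475 = -98553191/7901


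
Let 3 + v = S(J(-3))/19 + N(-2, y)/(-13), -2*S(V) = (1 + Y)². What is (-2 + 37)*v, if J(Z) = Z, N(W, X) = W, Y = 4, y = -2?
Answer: -60585/494 ≈ -122.64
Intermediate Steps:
S(V) = -25/2 (S(V) = -(1 + 4)²/2 = -½*5² = -½*25 = -25/2)
v = -1731/494 (v = -3 + (-25/2/19 - 2/(-13)) = -3 + (-25/2*1/19 - 2*(-1/13)) = -3 + (-25/38 + 2/13) = -3 - 249/494 = -1731/494 ≈ -3.5040)
(-2 + 37)*v = (-2 + 37)*(-1731/494) = 35*(-1731/494) = -60585/494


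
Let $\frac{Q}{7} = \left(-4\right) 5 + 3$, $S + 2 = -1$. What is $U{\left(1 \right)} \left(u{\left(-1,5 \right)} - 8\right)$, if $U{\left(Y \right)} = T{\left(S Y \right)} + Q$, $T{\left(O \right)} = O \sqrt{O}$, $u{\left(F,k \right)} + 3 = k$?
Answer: $714 + 18 i \sqrt{3} \approx 714.0 + 31.177 i$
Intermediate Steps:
$S = -3$ ($S = -2 - 1 = -3$)
$u{\left(F,k \right)} = -3 + k$
$T{\left(O \right)} = O^{\frac{3}{2}}$
$Q = -119$ ($Q = 7 \left(\left(-4\right) 5 + 3\right) = 7 \left(-20 + 3\right) = 7 \left(-17\right) = -119$)
$U{\left(Y \right)} = -119 + 3 \sqrt{3} \left(- Y\right)^{\frac{3}{2}}$ ($U{\left(Y \right)} = \left(- 3 Y\right)^{\frac{3}{2}} - 119 = 3 \sqrt{3} \left(- Y\right)^{\frac{3}{2}} - 119 = -119 + 3 \sqrt{3} \left(- Y\right)^{\frac{3}{2}}$)
$U{\left(1 \right)} \left(u{\left(-1,5 \right)} - 8\right) = \left(-119 + 3 \sqrt{3} \left(\left(-1\right) 1\right)^{\frac{3}{2}}\right) \left(\left(-3 + 5\right) - 8\right) = \left(-119 + 3 \sqrt{3} \left(-1\right)^{\frac{3}{2}}\right) \left(2 - 8\right) = \left(-119 + 3 \sqrt{3} \left(- i\right)\right) \left(-6\right) = \left(-119 - 3 i \sqrt{3}\right) \left(-6\right) = 714 + 18 i \sqrt{3}$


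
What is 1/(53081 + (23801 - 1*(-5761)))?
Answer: 1/82643 ≈ 1.2100e-5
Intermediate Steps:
1/(53081 + (23801 - 1*(-5761))) = 1/(53081 + (23801 + 5761)) = 1/(53081 + 29562) = 1/82643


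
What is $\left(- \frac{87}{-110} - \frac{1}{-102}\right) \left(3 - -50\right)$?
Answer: $\frac{119038}{2805} \approx 42.438$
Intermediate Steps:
$\left(- \frac{87}{-110} - \frac{1}{-102}\right) \left(3 - -50\right) = \left(\left(-87\right) \left(- \frac{1}{110}\right) - - \frac{1}{102}\right) \left(3 + 50\right) = \left(\frac{87}{110} + \frac{1}{102}\right) 53 = \frac{2246}{2805} \cdot 53 = \frac{119038}{2805}$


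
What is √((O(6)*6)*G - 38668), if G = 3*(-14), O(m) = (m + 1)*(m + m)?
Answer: 2*I*√14959 ≈ 244.61*I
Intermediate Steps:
O(m) = 2*m*(1 + m) (O(m) = (1 + m)*(2*m) = 2*m*(1 + m))
G = -42
√((O(6)*6)*G - 38668) = √(((2*6*(1 + 6))*6)*(-42) - 38668) = √(((2*6*7)*6)*(-42) - 38668) = √((84*6)*(-42) - 38668) = √(504*(-42) - 38668) = √(-21168 - 38668) = √(-59836) = 2*I*√14959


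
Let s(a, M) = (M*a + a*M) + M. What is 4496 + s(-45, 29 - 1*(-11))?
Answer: 936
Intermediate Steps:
s(a, M) = M + 2*M*a (s(a, M) = (M*a + M*a) + M = 2*M*a + M = M + 2*M*a)
4496 + s(-45, 29 - 1*(-11)) = 4496 + (29 - 1*(-11))*(1 + 2*(-45)) = 4496 + (29 + 11)*(1 - 90) = 4496 + 40*(-89) = 4496 - 3560 = 936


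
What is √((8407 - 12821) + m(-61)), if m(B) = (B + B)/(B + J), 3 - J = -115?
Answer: 2*I*√3587010/57 ≈ 66.454*I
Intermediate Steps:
J = 118 (J = 3 - 1*(-115) = 3 + 115 = 118)
m(B) = 2*B/(118 + B) (m(B) = (B + B)/(B + 118) = (2*B)/(118 + B) = 2*B/(118 + B))
√((8407 - 12821) + m(-61)) = √((8407 - 12821) + 2*(-61)/(118 - 61)) = √(-4414 + 2*(-61)/57) = √(-4414 + 2*(-61)*(1/57)) = √(-4414 - 122/57) = √(-251720/57) = 2*I*√3587010/57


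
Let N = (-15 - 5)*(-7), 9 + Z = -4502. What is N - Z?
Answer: 4651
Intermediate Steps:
Z = -4511 (Z = -9 - 4502 = -4511)
N = 140 (N = -20*(-7) = 140)
N - Z = 140 - 1*(-4511) = 140 + 4511 = 4651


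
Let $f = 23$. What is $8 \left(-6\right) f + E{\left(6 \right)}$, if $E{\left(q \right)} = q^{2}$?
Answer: $-1068$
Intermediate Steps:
$8 \left(-6\right) f + E{\left(6 \right)} = 8 \left(-6\right) 23 + 6^{2} = \left(-48\right) 23 + 36 = -1104 + 36 = -1068$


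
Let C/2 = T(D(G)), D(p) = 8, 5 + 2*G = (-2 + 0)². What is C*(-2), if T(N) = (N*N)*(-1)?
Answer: 256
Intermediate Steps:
G = -½ (G = -5/2 + (-2 + 0)²/2 = -5/2 + (½)*(-2)² = -5/2 + (½)*4 = -5/2 + 2 = -½ ≈ -0.50000)
T(N) = -N² (T(N) = N²*(-1) = -N²)
C = -128 (C = 2*(-1*8²) = 2*(-1*64) = 2*(-64) = -128)
C*(-2) = -128*(-2) = 256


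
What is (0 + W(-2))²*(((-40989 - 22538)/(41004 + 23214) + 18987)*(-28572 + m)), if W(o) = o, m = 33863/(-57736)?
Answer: -2011345819427885345/926922612 ≈ -2.1699e+9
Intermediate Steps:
m = -33863/57736 (m = 33863*(-1/57736) = -33863/57736 ≈ -0.58651)
(0 + W(-2))²*(((-40989 - 22538)/(41004 + 23214) + 18987)*(-28572 + m)) = (0 - 2)²*(((-40989 - 22538)/(41004 + 23214) + 18987)*(-28572 - 33863/57736)) = (-2)²*((-63527/64218 + 18987)*(-1649666855/57736)) = 4*((-63527*1/64218 + 18987)*(-1649666855/57736)) = 4*((-63527/64218 + 18987)*(-1649666855/57736)) = 4*((1219243639/64218)*(-1649666855/57736)) = 4*(-2011345819427885345/3707690448) = -2011345819427885345/926922612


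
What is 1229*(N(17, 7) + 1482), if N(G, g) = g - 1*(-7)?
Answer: 1838584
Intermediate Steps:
N(G, g) = 7 + g (N(G, g) = g + 7 = 7 + g)
1229*(N(17, 7) + 1482) = 1229*((7 + 7) + 1482) = 1229*(14 + 1482) = 1229*1496 = 1838584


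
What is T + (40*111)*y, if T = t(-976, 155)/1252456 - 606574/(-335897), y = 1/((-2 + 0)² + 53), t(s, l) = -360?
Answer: 79632816927627/999153505951 ≈ 79.700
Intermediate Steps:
y = 1/57 (y = 1/((-2)² + 53) = 1/(4 + 53) = 1/57 ≈ 0.017544)
T = 94948290353/52587026629 (T = -360/1252456 - 606574/(-335897) = -360*1/1252456 - 606574*(-1/335897) = -45/156557 + 606574/335897 = 94948290353/52587026629 ≈ 1.8055)
T + (40*111)*y = 94948290353/52587026629 + (40*111)*(1/57) = 94948290353/52587026629 + 4440*(1/57) = 94948290353/52587026629 + 1480/19 = 79632816927627/999153505951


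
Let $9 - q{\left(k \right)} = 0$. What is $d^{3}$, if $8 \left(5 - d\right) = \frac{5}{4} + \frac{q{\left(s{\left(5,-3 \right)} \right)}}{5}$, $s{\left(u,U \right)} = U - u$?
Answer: $\frac{403583419}{4096000} \approx 98.531$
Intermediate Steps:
$q{\left(k \right)} = 9$ ($q{\left(k \right)} = 9 - 0 = 9 + 0 = 9$)
$d = \frac{739}{160}$ ($d = 5 - \frac{\frac{5}{4} + \frac{9}{5}}{8} = 5 - \frac{61}{160} = \frac{739}{160} \approx 4.6188$)
$d^{3} = \left(\frac{739}{160}\right)^{3} = \frac{403583419}{4096000}$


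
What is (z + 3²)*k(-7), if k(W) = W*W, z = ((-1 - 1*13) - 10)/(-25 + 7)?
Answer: 1519/3 ≈ 506.33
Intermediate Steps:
z = 4/3 (z = ((-1 - 13) - 10)/(-18) = (-14 - 10)*(-1/18) = -24*(-1/18) = 4/3 ≈ 1.3333)
k(W) = W²
(z + 3²)*k(-7) = (4/3 + 3²)*(-7)² = (4/3 + 9)*49 = (31/3)*49 = 1519/3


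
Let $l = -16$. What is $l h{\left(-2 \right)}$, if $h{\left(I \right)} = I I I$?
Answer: $128$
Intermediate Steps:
$h{\left(I \right)} = I^{3}$ ($h{\left(I \right)} = I^{2} I = I^{3}$)
$l h{\left(-2 \right)} = - 16 \left(-2\right)^{3} = \left(-16\right) \left(-8\right) = 128$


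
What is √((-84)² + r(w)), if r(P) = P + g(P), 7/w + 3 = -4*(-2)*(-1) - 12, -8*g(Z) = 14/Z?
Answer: √14942019/46 ≈ 84.032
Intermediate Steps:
g(Z) = -7/(4*Z)
w = -7/23 (w = 7/(-3 + (-4*(-2)*(-1) - 12)) = 7/(-3 + (8*(-1) - 12)) = 7/(-3 + (-8 - 12)) = 7/(-3 - 20) = 7/(-23) = 7*(-1/23) = -7/23 ≈ -0.30435)
r(P) = P - 7/(4*P)
√((-84)² + r(w)) = √((-84)² + (-7/23 - 7/(4*(-7/23)))) = √(7056 + (-7/23 - 7/4*(-23/7))) = √(7056 + (-7/23 + 23/4)) = √(7056 + 501/92) = √(649653/92) = √14942019/46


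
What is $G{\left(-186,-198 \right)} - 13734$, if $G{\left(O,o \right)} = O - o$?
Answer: $-13722$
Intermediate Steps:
$G{\left(-186,-198 \right)} - 13734 = \left(-186 - -198\right) - 13734 = \left(-186 + 198\right) - 13734 = 12 - 13734 = -13722$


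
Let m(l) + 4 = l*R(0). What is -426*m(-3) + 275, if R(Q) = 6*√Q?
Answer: 1979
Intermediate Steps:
m(l) = -4 (m(l) = -4 + l*(6*√0) = -4 + l*(6*0) = -4 + l*0 = -4 + 0 = -4)
-426*m(-3) + 275 = -426*(-4) + 275 = 1704 + 275 = 1979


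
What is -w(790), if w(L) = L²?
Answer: -624100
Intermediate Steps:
-w(790) = -1*790² = -1*624100 = -624100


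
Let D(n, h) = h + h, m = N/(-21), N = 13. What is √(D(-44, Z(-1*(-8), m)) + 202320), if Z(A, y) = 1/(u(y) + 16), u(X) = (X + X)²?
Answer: 3*√335985280314/3866 ≈ 449.80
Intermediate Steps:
u(X) = 4*X² (u(X) = (2*X)² = 4*X²)
m = -13/21 (m = 13/(-21) = 13*(-1/21) = -13/21 ≈ -0.61905)
Z(A, y) = 1/(16 + 4*y²) (Z(A, y) = 1/(4*y² + 16) = 1/(16 + 4*y²))
D(n, h) = 2*h
√(D(-44, Z(-1*(-8), m)) + 202320) = √(2*(1/(4*(4 + (-13/21)²))) + 202320) = √(2*(1/(4*(4 + 169/441))) + 202320) = √(2*(1/(4*(1933/441))) + 202320) = √(2*((¼)*(441/1933)) + 202320) = √(2*(441/7732) + 202320) = √(441/3866 + 202320) = √(782169561/3866) = 3*√335985280314/3866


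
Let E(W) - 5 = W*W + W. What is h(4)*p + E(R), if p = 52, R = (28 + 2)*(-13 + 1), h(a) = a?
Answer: 129453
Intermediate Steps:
R = -360 (R = 30*(-12) = -360)
E(W) = 5 + W + W**2 (E(W) = 5 + (W*W + W) = 5 + (W**2 + W) = 5 + (W + W**2) = 5 + W + W**2)
h(4)*p + E(R) = 4*52 + (5 - 360 + (-360)**2) = 208 + (5 - 360 + 129600) = 208 + 129245 = 129453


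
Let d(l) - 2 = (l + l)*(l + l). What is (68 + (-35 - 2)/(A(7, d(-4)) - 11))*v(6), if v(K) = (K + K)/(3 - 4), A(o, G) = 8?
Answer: -964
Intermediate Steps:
d(l) = 2 + 4*l² (d(l) = 2 + (l + l)*(l + l) = 2 + (2*l)*(2*l) = 2 + 4*l²)
v(K) = -2*K (v(K) = (2*K)/(-1) = (2*K)*(-1) = -2*K)
(68 + (-35 - 2)/(A(7, d(-4)) - 11))*v(6) = (68 + (-35 - 2)/(8 - 11))*(-2*6) = (68 - 37/(-3))*(-12) = (68 - 37*(-⅓))*(-12) = (68 + 37/3)*(-12) = (241/3)*(-12) = -964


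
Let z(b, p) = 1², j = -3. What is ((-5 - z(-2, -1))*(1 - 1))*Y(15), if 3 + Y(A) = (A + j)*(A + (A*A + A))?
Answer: 0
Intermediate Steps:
z(b, p) = 1
Y(A) = -3 + (-3 + A)*(A² + 2*A) (Y(A) = -3 + (A - 3)*(A + (A*A + A)) = -3 + (-3 + A)*(A + (A² + A)) = -3 + (-3 + A)*(A + (A + A²)) = -3 + (-3 + A)*(A² + 2*A))
((-5 - z(-2, -1))*(1 - 1))*Y(15) = ((-5 - 1*1)*(1 - 1))*(-3 + 15³ - 1*15² - 6*15) = ((-5 - 1)*0)*(-3 + 3375 - 1*225 - 90) = (-6*0)*(-3 + 3375 - 225 - 90) = 0*3057 = 0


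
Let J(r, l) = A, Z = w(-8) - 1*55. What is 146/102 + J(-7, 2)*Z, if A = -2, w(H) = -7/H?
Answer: 22375/204 ≈ 109.68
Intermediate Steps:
Z = -433/8 (Z = -7/(-8) - 1*55 = -7*(-⅛) - 55 = 7/8 - 55 = -433/8 ≈ -54.125)
J(r, l) = -2
146/102 + J(-7, 2)*Z = 146/102 - 2*(-433/8) = 146*(1/102) + 433/4 = 73/51 + 433/4 = 22375/204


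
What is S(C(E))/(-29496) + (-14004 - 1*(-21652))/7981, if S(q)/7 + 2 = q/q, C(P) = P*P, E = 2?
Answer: 225641275/235407576 ≈ 0.95851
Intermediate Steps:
C(P) = P²
S(q) = -7 (S(q) = -14 + 7*(q/q) = -14 + 7*1 = -14 + 7 = -7)
S(C(E))/(-29496) + (-14004 - 1*(-21652))/7981 = -7/(-29496) + (-14004 - 1*(-21652))/7981 = -7*(-1/29496) + (-14004 + 21652)*(1/7981) = 7/29496 + 7648*(1/7981) = 7/29496 + 7648/7981 = 225641275/235407576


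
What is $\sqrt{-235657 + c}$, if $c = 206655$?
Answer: $i \sqrt{29002} \approx 170.3 i$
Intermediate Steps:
$\sqrt{-235657 + c} = \sqrt{-235657 + 206655} = \sqrt{-29002} = i \sqrt{29002}$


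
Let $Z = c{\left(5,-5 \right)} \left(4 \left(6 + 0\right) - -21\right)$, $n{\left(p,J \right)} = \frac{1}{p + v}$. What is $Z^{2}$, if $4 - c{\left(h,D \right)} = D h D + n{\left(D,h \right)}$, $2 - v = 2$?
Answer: $29550096$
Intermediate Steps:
$v = 0$ ($v = 2 - 2 = 0$)
$n{\left(p,J \right)} = \frac{1}{p}$ ($n{\left(p,J \right)} = \frac{1}{p + 0} = \frac{1}{p}$)
$c{\left(h,D \right)} = 4 - \frac{1}{D} - h D^{2}$ ($c{\left(h,D \right)} = 4 - \left(D h D + \frac{1}{D}\right) = 4 - \left(h D^{2} + \frac{1}{D}\right) = 4 - \left(\frac{1}{D} + h D^{2}\right) = 4 - \frac{1}{D} - h D^{2}$)
$Z = -5436$ ($Z = \left(4 - \frac{1}{-5} - 5 \left(-5\right)^{2}\right) \left(4 \left(6 + 0\right) - -21\right) = \left(4 - - \frac{1}{5} - 5 \cdot 25\right) \left(4 \cdot 6 + 21\right) = \left(4 + \frac{1}{5} - 125\right) \left(24 + 21\right) = \left(- \frac{604}{5}\right) 45 = -5436$)
$Z^{2} = \left(-5436\right)^{2} = 29550096$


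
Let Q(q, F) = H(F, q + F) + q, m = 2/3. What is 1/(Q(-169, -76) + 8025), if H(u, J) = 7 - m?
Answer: 3/23587 ≈ 0.00012719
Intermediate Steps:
m = 2/3 (m = 2*(1/3) = 2/3 ≈ 0.66667)
H(u, J) = 19/3 (H(u, J) = 7 - 1*2/3 = 7 - 2/3 = 19/3)
Q(q, F) = 19/3 + q
1/(Q(-169, -76) + 8025) = 1/((19/3 - 169) + 8025) = 1/(-488/3 + 8025) = 1/(23587/3) = 3/23587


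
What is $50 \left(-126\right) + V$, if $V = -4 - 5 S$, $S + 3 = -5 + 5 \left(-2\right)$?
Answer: $-6214$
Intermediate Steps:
$S = -18$ ($S = -3 + \left(-5 + 5 \left(-2\right)\right) = -3 - 15 = -18$)
$V = 86$ ($V = -4 - -90 = -4 + 90 = 86$)
$50 \left(-126\right) + V = 50 \left(-126\right) + 86 = -6300 + 86 = -6214$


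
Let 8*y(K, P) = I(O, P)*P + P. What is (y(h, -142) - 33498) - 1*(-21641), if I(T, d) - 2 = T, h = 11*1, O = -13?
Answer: -23359/2 ≈ -11680.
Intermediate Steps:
h = 11
I(T, d) = 2 + T
y(K, P) = -5*P/4 (y(K, P) = ((2 - 13)*P + P)/8 = (-11*P + P)/8 = (-10*P)/8 = -5*P/4)
(y(h, -142) - 33498) - 1*(-21641) = (-5/4*(-142) - 33498) - 1*(-21641) = (355/2 - 33498) + 21641 = -66641/2 + 21641 = -23359/2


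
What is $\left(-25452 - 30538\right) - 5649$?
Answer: $-61639$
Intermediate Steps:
$\left(-25452 - 30538\right) - 5649 = -55990 - 5649 = -61639$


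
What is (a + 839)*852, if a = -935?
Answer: -81792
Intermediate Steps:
(a + 839)*852 = (-935 + 839)*852 = -96*852 = -81792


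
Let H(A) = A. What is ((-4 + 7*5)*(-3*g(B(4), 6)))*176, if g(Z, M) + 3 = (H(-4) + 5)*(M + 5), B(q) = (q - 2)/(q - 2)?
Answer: -130944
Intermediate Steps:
B(q) = 1 (B(q) = (-2 + q)/(-2 + q) = 1)
g(Z, M) = 2 + M (g(Z, M) = -3 + (-4 + 5)*(M + 5) = -3 + 1*(5 + M) = -3 + (5 + M) = 2 + M)
((-4 + 7*5)*(-3*g(B(4), 6)))*176 = ((-4 + 7*5)*(-3*(2 + 6)))*176 = ((-4 + 35)*(-3*8))*176 = (31*(-24))*176 = -744*176 = -130944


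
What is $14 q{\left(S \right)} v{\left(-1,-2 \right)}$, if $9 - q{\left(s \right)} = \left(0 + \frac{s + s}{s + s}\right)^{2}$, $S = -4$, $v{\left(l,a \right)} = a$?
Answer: $-224$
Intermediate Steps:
$q{\left(s \right)} = 8$ ($q{\left(s \right)} = 9 - \left(0 + \frac{s + s}{s + s}\right)^{2} = 9 - \left(0 + \frac{2 s}{2 s}\right)^{2} = 9 - \left(0 + 2 s \frac{1}{2 s}\right)^{2} = 9 - \left(0 + 1\right)^{2} = 9 - 1^{2} = 9 - 1 = 8$)
$14 q{\left(S \right)} v{\left(-1,-2 \right)} = 14 \cdot 8 \left(-2\right) = 112 \left(-2\right) = -224$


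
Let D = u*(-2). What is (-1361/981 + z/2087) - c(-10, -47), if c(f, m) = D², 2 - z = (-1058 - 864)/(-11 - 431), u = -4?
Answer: -29585915054/452463687 ≈ -65.388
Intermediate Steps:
z = -519/221 (z = 2 - (-1058 - 864)/(-11 - 431) = 2 - (-1922)/(-442) = 2 - (-1922)*(-1)/442 = 2 - 1*961/221 = 2 - 961/221 = -519/221 ≈ -2.3484)
D = 8 (D = -4*(-2) = 8)
c(f, m) = 64 (c(f, m) = 8² = 64)
(-1361/981 + z/2087) - c(-10, -47) = (-1361/981 - 519/221/2087) - 1*64 = (-1361*1/981 - 519/221*1/2087) - 64 = (-1361/981 - 519/461227) - 64 = -628239086/452463687 - 64 = -29585915054/452463687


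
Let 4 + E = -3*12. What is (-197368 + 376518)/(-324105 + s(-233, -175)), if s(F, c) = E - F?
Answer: -89575/161956 ≈ -0.55308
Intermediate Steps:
E = -40 (E = -4 - 3*12 = -4 - 36 = -40)
s(F, c) = -40 - F
(-197368 + 376518)/(-324105 + s(-233, -175)) = (-197368 + 376518)/(-324105 + (-40 - 1*(-233))) = 179150/(-324105 + (-40 + 233)) = 179150/(-324105 + 193) = 179150/(-323912) = 179150*(-1/323912) = -89575/161956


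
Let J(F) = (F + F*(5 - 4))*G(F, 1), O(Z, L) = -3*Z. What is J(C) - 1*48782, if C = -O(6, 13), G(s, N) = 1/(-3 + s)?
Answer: -243898/5 ≈ -48780.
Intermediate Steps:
C = 18 (C = -(-3)*6 = -1*(-18) = 18)
J(F) = 2*F/(-3 + F) (J(F) = (F + F*(5 - 4))/(-3 + F) = (F + F*1)/(-3 + F) = (F + F)/(-3 + F) = (2*F)/(-3 + F) = 2*F/(-3 + F))
J(C) - 1*48782 = 2*18/(-3 + 18) - 1*48782 = 2*18/15 - 48782 = 2*18*(1/15) - 48782 = 12/5 - 48782 = -243898/5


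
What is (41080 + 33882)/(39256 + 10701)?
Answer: 74962/49957 ≈ 1.5005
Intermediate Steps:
(41080 + 33882)/(39256 + 10701) = 74962/49957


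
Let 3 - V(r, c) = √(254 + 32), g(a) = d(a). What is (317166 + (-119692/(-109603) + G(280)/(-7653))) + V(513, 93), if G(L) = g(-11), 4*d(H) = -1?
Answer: 1064158637762191/3355167036 - √286 ≈ 3.1715e+5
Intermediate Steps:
d(H) = -¼ (d(H) = (¼)*(-1) = -¼)
g(a) = -¼
G(L) = -¼
V(r, c) = 3 - √286 (V(r, c) = 3 - √(254 + 32) = 3 - √286)
(317166 + (-119692/(-109603) + G(280)/(-7653))) + V(513, 93) = (317166 + (-119692/(-109603) - ¼/(-7653))) + (3 - √286) = (317166 + (-119692*(-1/109603) - ¼*(-1/7653))) + (3 - √286) = (317166 + (119692/109603 + 1/30612)) + (3 - √286) = (317166 + 3664121107/3355167036) + (3 - √286) = 1064148572261083/3355167036 + (3 - √286) = 1064158637762191/3355167036 - √286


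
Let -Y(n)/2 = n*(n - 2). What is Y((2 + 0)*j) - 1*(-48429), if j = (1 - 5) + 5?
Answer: 48429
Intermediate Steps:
j = 1 (j = -4 + 5 = 1)
Y(n) = -2*n*(-2 + n) (Y(n) = -2*n*(n - 2) = -2*n*(-2 + n))
Y((2 + 0)*j) - 1*(-48429) = 2*((2 + 0)*1)*(2 - (2 + 0)) - 1*(-48429) = 2*(2*1)*(2 - 2) + 48429 = 2*2*(2 - 1*2) + 48429 = 2*2*(2 - 2) + 48429 = 2*2*0 + 48429 = 0 + 48429 = 48429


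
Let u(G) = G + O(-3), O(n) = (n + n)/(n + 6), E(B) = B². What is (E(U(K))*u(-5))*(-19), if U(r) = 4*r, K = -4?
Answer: 34048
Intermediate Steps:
O(n) = 2*n/(6 + n) (O(n) = (2*n)/(6 + n) = 2*n/(6 + n))
u(G) = -2 + G (u(G) = G + 2*(-3)/(6 - 3) = G + 2*(-3)/3 = G + 2*(-3)*(⅓) = G - 2 = -2 + G)
(E(U(K))*u(-5))*(-19) = ((4*(-4))²*(-2 - 5))*(-19) = ((-16)²*(-7))*(-19) = (256*(-7))*(-19) = -1792*(-19) = 34048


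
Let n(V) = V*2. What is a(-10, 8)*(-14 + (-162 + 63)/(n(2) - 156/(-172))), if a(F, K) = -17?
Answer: 122587/211 ≈ 580.98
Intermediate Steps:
n(V) = 2*V
a(-10, 8)*(-14 + (-162 + 63)/(n(2) - 156/(-172))) = -17*(-14 + (-162 + 63)/(2*2 - 156/(-172))) = -17*(-14 - 99/(4 - 156*(-1/172))) = -17*(-14 - 99/(4 + 39/43)) = -17*(-14 - 99/211/43) = -17*(-14 - 99*43/211) = -17*(-14 - 4257/211) = -17*(-7211/211) = 122587/211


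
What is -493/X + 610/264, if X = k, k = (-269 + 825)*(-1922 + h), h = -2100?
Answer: 170528959/73795656 ≈ 2.3108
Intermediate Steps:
k = -2236232 (k = (-269 + 825)*(-1922 - 2100) = 556*(-4022) = -2236232)
X = -2236232
-493/X + 610/264 = -493/(-2236232) + 610/264 = -493*(-1/2236232) + 610*(1/264) = 493/2236232 + 305/132 = 170528959/73795656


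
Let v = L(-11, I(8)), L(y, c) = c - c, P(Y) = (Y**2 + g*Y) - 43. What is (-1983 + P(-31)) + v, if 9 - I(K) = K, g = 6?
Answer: -1251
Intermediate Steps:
P(Y) = -43 + Y**2 + 6*Y (P(Y) = (Y**2 + 6*Y) - 43 = -43 + Y**2 + 6*Y)
I(K) = 9 - K
L(y, c) = 0
v = 0
(-1983 + P(-31)) + v = (-1983 + (-43 + (-31)**2 + 6*(-31))) + 0 = (-1983 + (-43 + 961 - 186)) + 0 = (-1983 + 732) + 0 = -1251 + 0 = -1251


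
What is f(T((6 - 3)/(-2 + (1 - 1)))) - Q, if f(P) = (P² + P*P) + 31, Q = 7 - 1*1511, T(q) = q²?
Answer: 12361/8 ≈ 1545.1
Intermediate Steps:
Q = -1504 (Q = 7 - 1511 = -1504)
f(P) = 31 + 2*P² (f(P) = (P² + P²) + 31 = 2*P² + 31 = 31 + 2*P²)
f(T((6 - 3)/(-2 + (1 - 1)))) - Q = (31 + 2*(((6 - 3)/(-2 + (1 - 1)))²)²) - 1*(-1504) = (31 + 2*((3/(-2 + 0))²)²) + 1504 = (31 + 2*((3/(-2))²)²) + 1504 = (31 + 2*((3*(-½))²)²) + 1504 = (31 + 2*((-3/2)²)²) + 1504 = (31 + 2*(9/4)²) + 1504 = (31 + 2*(81/16)) + 1504 = (31 + 81/8) + 1504 = 329/8 + 1504 = 12361/8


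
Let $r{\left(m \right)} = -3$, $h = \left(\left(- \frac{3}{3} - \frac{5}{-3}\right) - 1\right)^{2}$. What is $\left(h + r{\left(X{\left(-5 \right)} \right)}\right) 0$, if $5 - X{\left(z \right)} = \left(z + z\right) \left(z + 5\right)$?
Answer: $0$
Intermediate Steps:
$X{\left(z \right)} = 5 - 2 z \left(5 + z\right)$ ($X{\left(z \right)} = 5 - \left(z + z\right) \left(z + 5\right) = 5 - 2 z \left(5 + z\right)$)
$h = \frac{1}{9}$ ($h = \left(\left(\left(-3\right) \frac{1}{3} - - \frac{5}{3}\right) - 1\right)^{2} = \left(\left(-1 + \frac{5}{3}\right) - 1\right)^{2} = \left(\frac{2}{3} - 1\right)^{2} = \left(- \frac{1}{3}\right)^{2} = \frac{1}{9} \approx 0.11111$)
$\left(h + r{\left(X{\left(-5 \right)} \right)}\right) 0 = \left(\frac{1}{9} - 3\right) 0 = \left(- \frac{26}{9}\right) 0 = 0$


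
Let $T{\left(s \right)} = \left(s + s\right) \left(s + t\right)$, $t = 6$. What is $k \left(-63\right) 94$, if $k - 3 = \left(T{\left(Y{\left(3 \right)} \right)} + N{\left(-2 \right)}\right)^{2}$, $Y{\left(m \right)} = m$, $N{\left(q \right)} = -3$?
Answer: $-15420888$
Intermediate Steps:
$T{\left(s \right)} = 2 s \left(6 + s\right)$ ($T{\left(s \right)} = \left(s + s\right) \left(s + 6\right) = 2 s \left(6 + s\right)$)
$k = 2604$ ($k = 3 + \left(2 \cdot 3 \left(6 + 3\right) - 3\right)^{2} = 3 + \left(2 \cdot 3 \cdot 9 - 3\right)^{2} = 3 + \left(54 - 3\right)^{2} = 3 + 51^{2} = 3 + 2601 = 2604$)
$k \left(-63\right) 94 = 2604 \left(-63\right) 94 = \left(-164052\right) 94 = -15420888$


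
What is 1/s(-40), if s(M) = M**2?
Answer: 1/1600 ≈ 0.00062500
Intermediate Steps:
1/s(-40) = 1/((-40)**2) = 1/1600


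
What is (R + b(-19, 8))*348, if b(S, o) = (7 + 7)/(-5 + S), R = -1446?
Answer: -503411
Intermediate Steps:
b(S, o) = 14/(-5 + S)
(R + b(-19, 8))*348 = (-1446 + 14/(-5 - 19))*348 = (-1446 + 14/(-24))*348 = (-1446 + 14*(-1/24))*348 = (-1446 - 7/12)*348 = -17359/12*348 = -503411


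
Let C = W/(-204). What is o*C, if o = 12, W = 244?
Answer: -244/17 ≈ -14.353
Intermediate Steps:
C = -61/51 (C = 244/(-204) = 244*(-1/204) = -61/51 ≈ -1.1961)
o*C = 12*(-61/51) = -244/17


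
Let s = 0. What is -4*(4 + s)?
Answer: -16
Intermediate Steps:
-4*(4 + s) = -4*(4 + 0) = -4*4 = -16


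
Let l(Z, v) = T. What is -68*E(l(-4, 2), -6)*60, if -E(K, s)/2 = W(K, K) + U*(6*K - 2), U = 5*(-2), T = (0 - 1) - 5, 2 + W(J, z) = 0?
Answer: 3084480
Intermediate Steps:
W(J, z) = -2 (W(J, z) = -2 + 0 = -2)
T = -6 (T = -1 - 5 = -6)
U = -10
l(Z, v) = -6
E(K, s) = -36 + 120*K (E(K, s) = -2*(-2 - 10*(6*K - 2)) = -2*(-2 - 10*(-2 + 6*K)) = -2*(-2 + (20 - 60*K)) = -2*(18 - 60*K) = -36 + 120*K)
-68*E(l(-4, 2), -6)*60 = -68*(-36 + 120*(-6))*60 = -68*(-36 - 720)*60 = -68*(-756)*60 = 51408*60 = 3084480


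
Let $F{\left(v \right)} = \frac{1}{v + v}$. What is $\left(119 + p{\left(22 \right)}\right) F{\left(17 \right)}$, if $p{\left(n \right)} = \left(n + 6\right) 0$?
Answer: $\frac{7}{2} \approx 3.5$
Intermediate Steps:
$p{\left(n \right)} = 0$ ($p{\left(n \right)} = \left(6 + n\right) 0 = 0$)
$F{\left(v \right)} = \frac{1}{2 v}$
$\left(119 + p{\left(22 \right)}\right) F{\left(17 \right)} = \left(119 + 0\right) \frac{1}{2 \cdot 17} = 119 \cdot \frac{1}{2} \cdot \frac{1}{17} = 119 \cdot \frac{1}{34} = \frac{7}{2}$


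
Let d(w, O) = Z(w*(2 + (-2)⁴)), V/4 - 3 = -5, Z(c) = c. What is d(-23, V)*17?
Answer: -7038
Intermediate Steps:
V = -8 (V = 12 + 4*(-5) = 12 - 20 = -8)
d(w, O) = 18*w (d(w, O) = w*(2 + (-2)⁴) = w*(2 + 16) = w*18 = 18*w)
d(-23, V)*17 = (18*(-23))*17 = -414*17 = -7038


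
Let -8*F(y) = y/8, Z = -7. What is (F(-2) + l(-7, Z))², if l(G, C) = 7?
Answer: 50625/1024 ≈ 49.438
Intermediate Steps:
F(y) = -y/64 (F(y) = -y/(8*8) = -y/64)
(F(-2) + l(-7, Z))² = (-1/64*(-2) + 7)² = (1/32 + 7)² = (225/32)² = 50625/1024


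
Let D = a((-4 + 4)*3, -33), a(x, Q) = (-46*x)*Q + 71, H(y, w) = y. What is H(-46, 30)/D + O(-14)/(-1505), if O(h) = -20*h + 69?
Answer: -94009/106855 ≈ -0.87978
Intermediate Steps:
a(x, Q) = 71 - 46*Q*x (a(x, Q) = -46*Q*x + 71 = 71 - 46*Q*x)
D = 71 (D = 71 - 46*(-33)*(-4 + 4)*3 = 71 - 46*(-33)*0*3 = 71 - 46*(-33)*0 = 71 + 0 = 71)
O(h) = 69 - 20*h
H(-46, 30)/D + O(-14)/(-1505) = -46/71 + (69 - 20*(-14))/(-1505) = -46*1/71 + (69 + 280)*(-1/1505) = -46/71 + 349*(-1/1505) = -46/71 - 349/1505 = -94009/106855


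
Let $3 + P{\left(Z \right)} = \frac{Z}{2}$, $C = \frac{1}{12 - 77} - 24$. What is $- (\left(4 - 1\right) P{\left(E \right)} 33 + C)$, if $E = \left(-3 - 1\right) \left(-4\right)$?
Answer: $- \frac{30614}{65} \approx -470.98$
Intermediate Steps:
$C = - \frac{1561}{65}$ ($C = \frac{1}{-65} - 24 = - \frac{1}{65} - 24 = - \frac{1561}{65} \approx -24.015$)
$E = 16$ ($E = \left(-4\right) \left(-4\right) = 16$)
$P{\left(Z \right)} = -3 + \frac{Z}{2}$
$- (\left(4 - 1\right) P{\left(E \right)} 33 + C) = - (\left(4 - 1\right) \left(-3 + \frac{1}{2} \cdot 16\right) 33 - \frac{1561}{65}) = - (3 \left(-3 + 8\right) 33 - \frac{1561}{65}) = - (3 \cdot 5 \cdot 33 - \frac{1561}{65}) = - (15 \cdot 33 - \frac{1561}{65}) = - (495 - \frac{1561}{65}) = \left(-1\right) \frac{30614}{65} = - \frac{30614}{65}$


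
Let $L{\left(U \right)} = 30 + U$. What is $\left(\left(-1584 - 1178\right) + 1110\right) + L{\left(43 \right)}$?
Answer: $-1579$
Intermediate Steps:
$\left(\left(-1584 - 1178\right) + 1110\right) + L{\left(43 \right)} = \left(\left(-1584 - 1178\right) + 1110\right) + \left(30 + 43\right) = \left(-2762 + 1110\right) + 73 = -1652 + 73 = -1579$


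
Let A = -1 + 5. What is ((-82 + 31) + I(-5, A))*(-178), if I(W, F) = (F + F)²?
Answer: -2314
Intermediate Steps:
A = 4
I(W, F) = 4*F² (I(W, F) = (2*F)² = 4*F²)
((-82 + 31) + I(-5, A))*(-178) = ((-82 + 31) + 4*4²)*(-178) = (-51 + 4*16)*(-178) = (-51 + 64)*(-178) = 13*(-178) = -2314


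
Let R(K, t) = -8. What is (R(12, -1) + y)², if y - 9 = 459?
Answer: 211600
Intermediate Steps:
y = 468 (y = 9 + 459 = 468)
(R(12, -1) + y)² = (-8 + 468)² = 460² = 211600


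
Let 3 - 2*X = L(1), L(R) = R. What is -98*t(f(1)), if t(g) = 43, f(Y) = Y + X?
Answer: -4214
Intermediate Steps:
X = 1 (X = 3/2 - ½*1 = 3/2 - ½ = 1)
f(Y) = 1 + Y (f(Y) = Y + 1 = 1 + Y)
-98*t(f(1)) = -98*43 = -4214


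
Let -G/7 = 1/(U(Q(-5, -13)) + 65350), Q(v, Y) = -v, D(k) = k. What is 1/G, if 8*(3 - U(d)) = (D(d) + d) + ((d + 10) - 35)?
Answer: -261417/28 ≈ -9336.3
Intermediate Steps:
U(d) = 49/8 - 3*d/8 (U(d) = 3 - ((d + d) + ((d + 10) - 35))/8 = 3 - (2*d + ((10 + d) - 35))/8 = 3 - (2*d + (-25 + d))/8 = 3 - (-25 + 3*d)/8 = 3 + (25/8 - 3*d/8) = 49/8 - 3*d/8)
G = -28/261417 (G = -7/((49/8 - (-3)*(-5)/8) + 65350) = -7/((49/8 - 3/8*5) + 65350) = -7/((49/8 - 15/8) + 65350) = -7/(17/4 + 65350) = -7/261417/4 = -7*4/261417 = -28/261417 ≈ -0.00010711)
1/G = 1/(-28/261417) = -261417/28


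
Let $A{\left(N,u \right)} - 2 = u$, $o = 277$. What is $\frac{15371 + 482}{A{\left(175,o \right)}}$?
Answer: $\frac{15853}{279} \approx 56.821$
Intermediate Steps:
$A{\left(N,u \right)} = 2 + u$
$\frac{15371 + 482}{A{\left(175,o \right)}} = \frac{15371 + 482}{2 + 277} = \frac{15853}{279}$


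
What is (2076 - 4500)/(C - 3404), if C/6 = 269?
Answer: 1212/895 ≈ 1.3542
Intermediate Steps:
C = 1614 (C = 6*269 = 1614)
(2076 - 4500)/(C - 3404) = (2076 - 4500)/(1614 - 3404) = -2424/(-1790) = -2424*(-1/1790) = 1212/895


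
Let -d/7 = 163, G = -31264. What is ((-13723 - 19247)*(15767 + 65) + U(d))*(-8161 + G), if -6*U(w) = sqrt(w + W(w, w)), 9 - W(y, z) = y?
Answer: 41158205043425/2 ≈ 2.0579e+13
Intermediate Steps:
d = -1141 (d = -7*163 = -1141)
W(y, z) = 9 - y
U(w) = -1/2 (U(w) = -sqrt(w + (9 - w))/6 = -sqrt(9)/6 = -1/6*3 = -1/2)
((-13723 - 19247)*(15767 + 65) + U(d))*(-8161 + G) = ((-13723 - 19247)*(15767 + 65) - 1/2)*(-8161 - 31264) = (-32970*15832 - 1/2)*(-39425) = (-521981040 - 1/2)*(-39425) = -1043962081/2*(-39425) = 41158205043425/2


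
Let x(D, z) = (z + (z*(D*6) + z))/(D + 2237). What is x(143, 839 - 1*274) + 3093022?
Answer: 368093913/119 ≈ 3.0932e+6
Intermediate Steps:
x(D, z) = (2*z + 6*D*z)/(2237 + D) (x(D, z) = (z + (z*(6*D) + z))/(2237 + D) = (z + (6*D*z + z))/(2237 + D) = (z + (z + 6*D*z))/(2237 + D) = (2*z + 6*D*z)/(2237 + D))
x(143, 839 - 1*274) + 3093022 = 2*(839 - 1*274)*(1 + 3*143)/(2237 + 143) + 3093022 = 2*(839 - 274)*(1 + 429)/2380 + 3093022 = 2*565*(1/2380)*430 + 3093022 = 24295/119 + 3093022 = 368093913/119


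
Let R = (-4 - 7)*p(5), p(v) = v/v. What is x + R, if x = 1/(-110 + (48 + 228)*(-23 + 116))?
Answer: -281137/25558 ≈ -11.000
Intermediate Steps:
p(v) = 1
R = -11 (R = (-4 - 7)*1 = -11*1 = -11)
x = 1/25558 (x = 1/(-110 + 276*93) = 1/(-110 + 25668) = 1/25558 ≈ 3.9127e-5)
x + R = 1/25558 - 11 = -281137/25558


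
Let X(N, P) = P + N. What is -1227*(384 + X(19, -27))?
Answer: -461352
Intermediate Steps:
X(N, P) = N + P
-1227*(384 + X(19, -27)) = -1227*(384 + (19 - 27)) = -1227*(384 - 8) = -1227*376 = -461352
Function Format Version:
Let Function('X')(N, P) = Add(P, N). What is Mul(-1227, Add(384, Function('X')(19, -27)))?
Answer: -461352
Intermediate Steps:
Function('X')(N, P) = Add(N, P)
Mul(-1227, Add(384, Function('X')(19, -27))) = Mul(-1227, Add(384, Add(19, -27))) = Mul(-1227, Add(384, -8)) = Mul(-1227, 376) = -461352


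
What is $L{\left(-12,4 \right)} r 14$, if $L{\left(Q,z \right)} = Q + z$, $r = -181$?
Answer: $20272$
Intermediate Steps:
$L{\left(-12,4 \right)} r 14 = \left(-12 + 4\right) \left(-181\right) 14 = \left(-8\right) \left(-181\right) 14 = 1448 \cdot 14 = 20272$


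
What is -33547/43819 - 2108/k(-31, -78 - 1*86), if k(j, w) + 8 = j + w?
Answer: 2950359/306733 ≈ 9.6187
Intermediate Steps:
k(j, w) = -8 + j + w (k(j, w) = -8 + (j + w) = -8 + j + w)
-33547/43819 - 2108/k(-31, -78 - 1*86) = -33547/43819 - 2108/(-8 - 31 + (-78 - 1*86)) = -33547*1/43819 - 2108/(-8 - 31 + (-78 - 86)) = -33547/43819 - 2108/(-8 - 31 - 164) = -33547/43819 - 2108/(-203) = -33547/43819 - 2108*(-1/203) = -33547/43819 + 2108/203 = 2950359/306733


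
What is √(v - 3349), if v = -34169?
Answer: 13*I*√222 ≈ 193.7*I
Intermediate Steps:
√(v - 3349) = √(-34169 - 3349) = √(-37518) = 13*I*√222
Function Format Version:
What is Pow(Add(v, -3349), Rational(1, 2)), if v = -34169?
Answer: Mul(13, I, Pow(222, Rational(1, 2))) ≈ Mul(193.70, I)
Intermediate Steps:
Pow(Add(v, -3349), Rational(1, 2)) = Pow(Add(-34169, -3349), Rational(1, 2)) = Pow(-37518, Rational(1, 2)) = Mul(13, I, Pow(222, Rational(1, 2)))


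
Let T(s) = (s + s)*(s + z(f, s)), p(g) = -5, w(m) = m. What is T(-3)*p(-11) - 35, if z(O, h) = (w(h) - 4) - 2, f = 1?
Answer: -395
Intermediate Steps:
z(O, h) = -6 + h (z(O, h) = (h - 4) - 2 = (-4 + h) - 2 = -6 + h)
T(s) = 2*s*(-6 + 2*s) (T(s) = (s + s)*(s + (-6 + s)) = (2*s)*(-6 + 2*s) = 2*s*(-6 + 2*s))
T(-3)*p(-11) - 35 = (4*(-3)*(-3 - 3))*(-5) - 35 = (4*(-3)*(-6))*(-5) - 35 = 72*(-5) - 35 = -360 - 35 = -395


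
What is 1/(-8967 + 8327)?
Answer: -1/640 ≈ -0.0015625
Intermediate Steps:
1/(-8967 + 8327) = 1/(-640) = -1/640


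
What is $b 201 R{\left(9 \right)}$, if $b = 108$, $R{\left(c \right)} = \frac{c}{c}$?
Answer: $21708$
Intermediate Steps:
$R{\left(c \right)} = 1$
$b 201 R{\left(9 \right)} = 108 \cdot 201 \cdot 1 = 21708 \cdot 1 = 21708$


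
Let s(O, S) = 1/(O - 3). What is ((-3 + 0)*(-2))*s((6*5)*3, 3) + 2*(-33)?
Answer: -1912/29 ≈ -65.931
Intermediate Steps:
s(O, S) = 1/(-3 + O)
((-3 + 0)*(-2))*s((6*5)*3, 3) + 2*(-33) = ((-3 + 0)*(-2))/(-3 + (6*5)*3) + 2*(-33) = (-3*(-2))/(-3 + 30*3) - 66 = 6/(-3 + 90) - 66 = 6/87 - 66 = 6*(1/87) - 66 = 2/29 - 66 = -1912/29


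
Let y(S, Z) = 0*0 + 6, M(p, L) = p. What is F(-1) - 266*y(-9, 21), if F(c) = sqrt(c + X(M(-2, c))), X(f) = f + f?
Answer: -1596 + I*sqrt(5) ≈ -1596.0 + 2.2361*I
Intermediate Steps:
X(f) = 2*f
y(S, Z) = 6 (y(S, Z) = 0 + 6 = 6)
F(c) = sqrt(-4 + c) (F(c) = sqrt(c + 2*(-2)) = sqrt(c - 4) = sqrt(-4 + c))
F(-1) - 266*y(-9, 21) = sqrt(-4 - 1) - 266*6 = sqrt(-5) - 1596 = I*sqrt(5) - 1596 = -1596 + I*sqrt(5)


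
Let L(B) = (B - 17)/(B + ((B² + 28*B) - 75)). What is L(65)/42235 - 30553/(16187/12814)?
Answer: -99790305610200974/4125875698075 ≈ -24186.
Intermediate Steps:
L(B) = (-17 + B)/(-75 + B² + 29*B) (L(B) = (-17 + B)/(B + (-75 + B² + 28*B)) = (-17 + B)/(-75 + B² + 29*B))
L(65)/42235 - 30553/(16187/12814) = ((-17 + 65)/(-75 + 65² + 29*65))/42235 - 30553/(16187/12814) = (48/(-75 + 4225 + 1885))*(1/42235) - 30553/(16187*(1/12814)) = (48/6035)*(1/42235) - 30553/16187/12814 = ((1/6035)*48)*(1/42235) - 30553*12814/16187 = (48/6035)*(1/42235) - 391506142/16187 = 48/254888225 - 391506142/16187 = -99790305610200974/4125875698075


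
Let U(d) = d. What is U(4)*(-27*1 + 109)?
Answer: 328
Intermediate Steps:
U(4)*(-27*1 + 109) = 4*(-27*1 + 109) = 4*(-27 + 109) = 4*82 = 328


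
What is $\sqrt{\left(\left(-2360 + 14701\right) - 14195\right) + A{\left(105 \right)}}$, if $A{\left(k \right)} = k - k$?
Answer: $3 i \sqrt{206} \approx 43.058 i$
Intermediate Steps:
$A{\left(k \right)} = 0$
$\sqrt{\left(\left(-2360 + 14701\right) - 14195\right) + A{\left(105 \right)}} = \sqrt{\left(\left(-2360 + 14701\right) - 14195\right) + 0} = \sqrt{\left(12341 - 14195\right) + 0} = \sqrt{-1854 + 0} = \sqrt{-1854} = 3 i \sqrt{206}$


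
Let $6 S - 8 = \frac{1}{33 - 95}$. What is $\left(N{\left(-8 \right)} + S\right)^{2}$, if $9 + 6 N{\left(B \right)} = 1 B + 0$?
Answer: $\frac{312481}{138384} \approx 2.2581$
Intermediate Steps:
$N{\left(B \right)} = - \frac{3}{2} + \frac{B}{6}$ ($N{\left(B \right)} = - \frac{3}{2} + \frac{1 B + 0}{6} = - \frac{3}{2} + \frac{B + 0}{6} = - \frac{3}{2} + \frac{B}{6}$)
$S = \frac{165}{124}$ ($S = \frac{4}{3} + \frac{1}{6 \left(33 - 95\right)} = \frac{4}{3} + \frac{1}{6 \left(-62\right)} = \frac{4}{3} + \frac{1}{6} \left(- \frac{1}{62}\right) = \frac{4}{3} - \frac{1}{372} = \frac{165}{124} \approx 1.3306$)
$\left(N{\left(-8 \right)} + S\right)^{2} = \left(\left(- \frac{3}{2} + \frac{1}{6} \left(-8\right)\right) + \frac{165}{124}\right)^{2} = \left(\left(- \frac{3}{2} - \frac{4}{3}\right) + \frac{165}{124}\right)^{2} = \left(- \frac{17}{6} + \frac{165}{124}\right)^{2} = \left(- \frac{559}{372}\right)^{2} = \frac{312481}{138384}$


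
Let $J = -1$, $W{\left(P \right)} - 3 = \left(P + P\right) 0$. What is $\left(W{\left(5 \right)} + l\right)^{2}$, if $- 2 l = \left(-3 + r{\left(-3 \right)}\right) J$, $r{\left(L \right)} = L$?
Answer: $0$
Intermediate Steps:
$W{\left(P \right)} = 3$ ($W{\left(P \right)} = 3 + \left(P + P\right) 0 = 3 + 2 P 0 = 3 + 0 = 3$)
$l = -3$ ($l = - \frac{\left(-3 - 3\right) \left(-1\right)}{2} = - \frac{\left(-6\right) \left(-1\right)}{2} = \left(- \frac{1}{2}\right) 6 = -3$)
$\left(W{\left(5 \right)} + l\right)^{2} = \left(3 - 3\right)^{2} = 0^{2} = 0$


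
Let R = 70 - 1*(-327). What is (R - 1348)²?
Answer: 904401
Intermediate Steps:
R = 397 (R = 70 + 327 = 397)
(R - 1348)² = (397 - 1348)² = (-951)² = 904401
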